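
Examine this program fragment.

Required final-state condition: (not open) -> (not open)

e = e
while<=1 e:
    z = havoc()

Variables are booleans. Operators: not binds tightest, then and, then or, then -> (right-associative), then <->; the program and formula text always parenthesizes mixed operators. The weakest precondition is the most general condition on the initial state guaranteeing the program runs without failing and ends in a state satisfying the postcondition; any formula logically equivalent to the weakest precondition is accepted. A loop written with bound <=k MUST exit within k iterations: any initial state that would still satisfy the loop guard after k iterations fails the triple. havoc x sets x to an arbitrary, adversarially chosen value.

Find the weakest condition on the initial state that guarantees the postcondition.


Working backward. After the program, the postcondition (not open) -> (not open) must hold; in canonical form it is true.
Before the loop (bound <=1), unroll the exhaustion recursion (WP_0 = exit-now case; WP_j = one more guarded iteration, up to j = 1):
  WP_0: not e
  WP_1: e -> (not e)
So before the loop: e -> (not e)
Before e := e: e -> (not e)
Answer: WP = e -> (not e)


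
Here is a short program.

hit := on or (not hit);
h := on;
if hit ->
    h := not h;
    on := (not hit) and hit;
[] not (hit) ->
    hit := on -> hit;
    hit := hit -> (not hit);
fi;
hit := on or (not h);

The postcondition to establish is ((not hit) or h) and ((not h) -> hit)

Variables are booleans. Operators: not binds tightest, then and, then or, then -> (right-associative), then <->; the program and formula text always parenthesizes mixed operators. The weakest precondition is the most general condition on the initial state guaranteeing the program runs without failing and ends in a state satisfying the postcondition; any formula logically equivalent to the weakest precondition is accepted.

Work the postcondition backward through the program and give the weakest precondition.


Working backward. After the program, ((not hit) or h) and ((not h) -> hit) must hold.
Before hit := on or (not h): ((not (on or (not h))) or h) and ((not h) -> (on or (not h)))
Then branch requires not h; else branch requires ((not (on or (not h))) or h) and ((not h) -> (on or (not h))).
Before the if: (hit -> (not h)) and ((not hit) -> (((not (on or (not h))) or h) and ((not h) -> (on or (not h)))))
Before h := on: (hit -> (not on)) and ((not hit) -> on)
Before hit := on or (not hit): ((on or (not hit)) -> (not on)) and ((not (on or (not hit))) -> on)
Answer: WP = ((on or (not hit)) -> (not on)) and ((not (on or (not hit))) -> on)


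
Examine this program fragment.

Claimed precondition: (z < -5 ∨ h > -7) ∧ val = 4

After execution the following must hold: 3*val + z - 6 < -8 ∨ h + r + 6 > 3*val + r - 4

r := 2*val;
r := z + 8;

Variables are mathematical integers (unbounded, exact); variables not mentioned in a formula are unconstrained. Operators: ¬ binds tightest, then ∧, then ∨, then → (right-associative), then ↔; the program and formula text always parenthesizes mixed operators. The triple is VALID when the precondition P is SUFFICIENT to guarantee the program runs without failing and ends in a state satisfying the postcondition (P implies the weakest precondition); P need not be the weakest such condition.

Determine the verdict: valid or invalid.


Working backward. After the program, the postcondition 3*val + z - 6 < -8 ∨ h + r + 6 > 3*val + r - 4 must hold; in canonical form it is 3*val + z < -2 ∨ h > 3*val - 10.
Before r := z + 8: 3*val + z < -2 ∨ h > 3*val - 10
Before r := 2*val: 3*val + z < -2 ∨ h > 3*val - 10
The weakest precondition is 3*val + z < -2 ∨ h > 3*val - 10.
Check whether (z < -5 ∨ h > -7) ∧ val = 4 implies it.
Countermodel: at the initial state h = 0, val = 4, z = -6, the precondition holds but the weakest precondition fails.
Answer: invalid


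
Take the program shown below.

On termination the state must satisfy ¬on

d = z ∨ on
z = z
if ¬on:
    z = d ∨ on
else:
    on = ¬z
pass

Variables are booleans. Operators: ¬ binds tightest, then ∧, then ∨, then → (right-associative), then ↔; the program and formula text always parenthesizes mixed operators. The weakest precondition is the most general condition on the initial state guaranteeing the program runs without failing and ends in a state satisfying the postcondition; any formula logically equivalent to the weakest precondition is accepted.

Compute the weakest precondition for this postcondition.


Working backward. After the program, ¬on must hold.
Before skip: ¬on
Then branch requires ¬on; else branch requires z.
Before the if: on → z
Before z := z: on → z
Before d := z ∨ on: on → z
Answer: WP = on → z


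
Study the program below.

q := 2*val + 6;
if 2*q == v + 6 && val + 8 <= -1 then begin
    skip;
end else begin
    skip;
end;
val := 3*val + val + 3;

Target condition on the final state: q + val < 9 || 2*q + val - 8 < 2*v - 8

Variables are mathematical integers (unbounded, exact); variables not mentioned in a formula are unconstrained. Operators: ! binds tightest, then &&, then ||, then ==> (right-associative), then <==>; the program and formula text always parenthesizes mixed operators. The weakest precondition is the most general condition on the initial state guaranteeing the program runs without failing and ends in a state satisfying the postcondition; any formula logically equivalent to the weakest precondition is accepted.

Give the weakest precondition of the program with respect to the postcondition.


Working backward. After the program, the postcondition q + val < 9 || 2*q + val - 8 < 2*v - 8 must hold; in canonical form it is q + val < 9 || 2*q + val < 2*v.
Before val := 3*val + val + 3: q + 4*val < 6 || 2*q + 4*val < 2*v - 3
Then branch requires q + 4*val < 6 || 2*q + 4*val < 2*v - 3; else branch requires q + 4*val < 6 || 2*q + 4*val < 2*v - 3.
Before the if: ((2*q == v + 6 && val <= -9) ==> (q + 4*val < 6 || 2*q + 4*val < 2*v - 3)) && ((!(2*q == v + 6 && val <= -9)) ==> (q + 4*val < 6 || 2*q + 4*val < 2*v - 3))
Before q := 2*val + 6: ((4*val == v - 6 && val <= -9) ==> (6*val < 0 || 8*val < 2*v - 15)) && ((!(4*val == v - 6 && val <= -9)) ==> (6*val < 0 || 8*val < 2*v - 15))
Answer: WP = ((4*val == v - 6 && val <= -9) ==> (6*val < 0 || 8*val < 2*v - 15)) && ((!(4*val == v - 6 && val <= -9)) ==> (6*val < 0 || 8*val < 2*v - 15))


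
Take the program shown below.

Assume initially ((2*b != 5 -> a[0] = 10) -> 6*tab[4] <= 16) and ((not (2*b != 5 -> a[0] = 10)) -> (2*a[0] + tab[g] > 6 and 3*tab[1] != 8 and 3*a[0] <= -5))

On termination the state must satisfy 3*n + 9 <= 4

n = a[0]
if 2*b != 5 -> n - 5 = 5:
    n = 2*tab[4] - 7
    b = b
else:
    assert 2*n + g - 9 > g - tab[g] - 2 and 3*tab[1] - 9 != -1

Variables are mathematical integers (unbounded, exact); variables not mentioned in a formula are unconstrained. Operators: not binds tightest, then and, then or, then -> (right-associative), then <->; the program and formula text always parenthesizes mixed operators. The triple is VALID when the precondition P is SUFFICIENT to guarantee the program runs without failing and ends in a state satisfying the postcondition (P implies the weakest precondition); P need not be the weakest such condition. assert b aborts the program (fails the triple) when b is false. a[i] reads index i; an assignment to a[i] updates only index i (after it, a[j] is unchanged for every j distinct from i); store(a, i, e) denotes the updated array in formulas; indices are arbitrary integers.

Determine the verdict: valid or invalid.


Working backward. After the program, the postcondition 3*n + 9 <= 4 must hold; in canonical form it is 3*n <= -5.
Then branch requires 6*tab[4] <= 16; else branch requires tab[g] + 2*n > 7 and 3*tab[1] != 8 and 3*n <= -5.
Before the if: ((2*b != 5 -> n = 10) -> 6*tab[4] <= 16) and ((not (2*b != 5 -> n = 10)) -> (tab[g] + 2*n > 7 and 3*tab[1] != 8 and 3*n <= -5))
Before n := a[0]: ((2*b != 5 -> a[0] = 10) -> 6*tab[4] <= 16) and ((not (2*b != 5 -> a[0] = 10)) -> (2*a[0] + tab[g] > 7 and 3*tab[1] != 8 and 3*a[0] <= -5))
The weakest precondition is ((2*b != 5 -> a[0] = 10) -> 6*tab[4] <= 16) and ((not (2*b != 5 -> a[0] = 10)) -> (2*a[0] + tab[g] > 7 and 3*tab[1] != 8 and 3*a[0] <= -5)).
Check whether ((2*b != 5 -> a[0] = 10) -> 6*tab[4] <= 16) and ((not (2*b != 5 -> a[0] = 10)) -> (2*a[0] + tab[g] > 6 and 3*tab[1] != 8 and 3*a[0] <= -5)) implies it.
Countermodel: at the initial state a = {[0] = -2, [1] = -2, [4] = -2, elsewhere -2}, b = 0, g = 0, tab = {[0] = 11, [1] = 11, [4] = 11, elsewhere 11}, the precondition holds but the weakest precondition fails.
Answer: invalid


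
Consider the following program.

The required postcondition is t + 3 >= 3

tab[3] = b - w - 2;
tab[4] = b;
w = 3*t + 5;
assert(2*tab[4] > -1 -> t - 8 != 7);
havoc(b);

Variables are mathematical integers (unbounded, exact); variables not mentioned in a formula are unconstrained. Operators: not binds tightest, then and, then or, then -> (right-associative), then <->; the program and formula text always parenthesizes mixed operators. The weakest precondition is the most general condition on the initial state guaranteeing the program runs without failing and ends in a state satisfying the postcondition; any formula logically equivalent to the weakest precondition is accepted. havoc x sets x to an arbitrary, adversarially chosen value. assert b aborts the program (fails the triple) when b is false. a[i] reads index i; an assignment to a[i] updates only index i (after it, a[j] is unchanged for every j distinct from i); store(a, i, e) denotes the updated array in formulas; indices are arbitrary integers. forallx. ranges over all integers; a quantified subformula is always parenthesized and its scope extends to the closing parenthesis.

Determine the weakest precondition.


Working backward. After the program, the postcondition t + 3 >= 3 must hold; in canonical form it is t >= 0.
Before havoc b: t >= 0
Before assert 2*tab[4] > -1 -> t - 8 != 7: (2*tab[4] > -1 -> t != 15) and t >= 0
Before w := 3*t + 5: (2*tab[4] > -1 -> t != 15) and t >= 0
Before tab[4] := b: (2*b > -1 -> t != 15) and t >= 0
Before tab[3] := b - w - 2: (2*b > -1 -> t != 15) and t >= 0
Answer: WP = (2*b > -1 -> t != 15) and t >= 0


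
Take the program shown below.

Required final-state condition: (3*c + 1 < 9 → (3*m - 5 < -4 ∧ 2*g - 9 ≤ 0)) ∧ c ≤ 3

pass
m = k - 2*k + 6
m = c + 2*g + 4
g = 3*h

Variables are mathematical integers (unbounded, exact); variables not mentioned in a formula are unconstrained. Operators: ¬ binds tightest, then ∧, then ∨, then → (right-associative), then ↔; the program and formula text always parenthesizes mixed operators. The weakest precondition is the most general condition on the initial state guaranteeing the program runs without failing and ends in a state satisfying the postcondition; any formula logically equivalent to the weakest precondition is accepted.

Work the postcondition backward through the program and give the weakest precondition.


Working backward. After the program, the postcondition (3*c + 1 < 9 → (3*m - 5 < -4 ∧ 2*g - 9 ≤ 0)) ∧ c ≤ 3 must hold; in canonical form it is (3*c < 8 → (3*m < 1 ∧ 2*g ≤ 9)) ∧ c ≤ 3.
Before g := 3*h: (3*c < 8 → (3*m < 1 ∧ 6*h ≤ 9)) ∧ c ≤ 3
Before m := c + 2*g + 4: (3*c < 8 → (3*c + 6*g < -11 ∧ 6*h ≤ 9)) ∧ c ≤ 3
Before m := k - 2*k + 6: (3*c < 8 → (3*c + 6*g < -11 ∧ 6*h ≤ 9)) ∧ c ≤ 3
Before skip: (3*c < 8 → (3*c + 6*g < -11 ∧ 6*h ≤ 9)) ∧ c ≤ 3
Answer: WP = (3*c < 8 → (3*c + 6*g < -11 ∧ 6*h ≤ 9)) ∧ c ≤ 3


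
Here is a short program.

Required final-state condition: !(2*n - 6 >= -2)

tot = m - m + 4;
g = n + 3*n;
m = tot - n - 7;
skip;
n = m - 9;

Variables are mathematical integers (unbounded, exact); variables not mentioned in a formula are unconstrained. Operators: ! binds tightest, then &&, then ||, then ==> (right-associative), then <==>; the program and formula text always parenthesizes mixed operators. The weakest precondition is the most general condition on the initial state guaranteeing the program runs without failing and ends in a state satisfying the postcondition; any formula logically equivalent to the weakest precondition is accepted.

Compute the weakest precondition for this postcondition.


Working backward. After the program, the postcondition !(2*n - 6 >= -2) must hold; in canonical form it is !(2*n >= 4).
Before n := m - 9: !(2*m >= 22)
Before skip: !(2*m >= 22)
Before m := tot - n - 7: !(2*tot >= 2*n + 36)
Before g := n + 3*n: !(2*tot >= 2*n + 36)
Before tot := m - m + 4: !(2*n <= -28)
Answer: WP = !(2*n <= -28)


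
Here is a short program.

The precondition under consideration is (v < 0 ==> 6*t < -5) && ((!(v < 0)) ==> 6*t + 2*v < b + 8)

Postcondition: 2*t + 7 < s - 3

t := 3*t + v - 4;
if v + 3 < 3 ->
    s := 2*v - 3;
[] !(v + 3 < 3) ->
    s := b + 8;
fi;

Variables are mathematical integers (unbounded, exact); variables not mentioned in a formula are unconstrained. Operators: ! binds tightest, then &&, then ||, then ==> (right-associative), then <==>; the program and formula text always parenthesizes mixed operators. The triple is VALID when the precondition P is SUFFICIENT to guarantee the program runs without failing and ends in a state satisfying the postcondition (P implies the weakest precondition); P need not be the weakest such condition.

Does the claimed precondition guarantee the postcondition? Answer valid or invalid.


Working backward. After the program, the postcondition 2*t + 7 < s - 3 must hold; in canonical form it is 2*t < s - 10.
Then branch requires 2*t < 2*v - 13; else branch requires 2*t < b - 2.
Before the if: (v < 0 ==> 2*t < 2*v - 13) && ((!(v < 0)) ==> 2*t < b - 2)
Before t := 3*t + v - 4: (v < 0 ==> 6*t < -5) && ((!(v < 0)) ==> 6*t + 2*v < b + 6)
The weakest precondition is (v < 0 ==> 6*t < -5) && ((!(v < 0)) ==> 6*t + 2*v < b + 6).
Check whether (v < 0 ==> 6*t < -5) && ((!(v < 0)) ==> 6*t + 2*v < b + 8) implies it.
Countermodel: at the initial state b = 0, t = 0, v = 3, the precondition holds but the weakest precondition fails.
Answer: invalid


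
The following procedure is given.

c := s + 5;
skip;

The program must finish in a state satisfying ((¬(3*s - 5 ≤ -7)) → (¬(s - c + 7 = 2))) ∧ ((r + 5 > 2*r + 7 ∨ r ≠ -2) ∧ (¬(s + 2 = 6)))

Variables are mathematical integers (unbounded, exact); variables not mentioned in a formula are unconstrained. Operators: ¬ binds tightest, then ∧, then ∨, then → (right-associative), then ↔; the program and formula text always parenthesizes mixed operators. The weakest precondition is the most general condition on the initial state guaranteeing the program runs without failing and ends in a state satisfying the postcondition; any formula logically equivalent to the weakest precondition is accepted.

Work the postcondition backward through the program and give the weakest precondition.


Working backward. After the program, the postcondition ((¬(3*s - 5 ≤ -7)) → (¬(s - c + 7 = 2))) ∧ ((r + 5 > 2*r + 7 ∨ r ≠ -2) ∧ (¬(s + 2 = 6))) must hold; in canonical form it is ((¬(3*s ≤ -2)) → (¬(s = c - 5))) ∧ (r < -2 ∨ r ≠ -2) ∧ (¬(s = 4)).
Before skip: ((¬(3*s ≤ -2)) → (¬(s = c - 5))) ∧ (r < -2 ∨ r ≠ -2) ∧ (¬(s = 4))
Before c := s + 5: 3*s ≤ -2 ∧ (r < -2 ∨ r ≠ -2) ∧ (¬(s = 4))
Answer: WP = 3*s ≤ -2 ∧ (r < -2 ∨ r ≠ -2) ∧ (¬(s = 4))


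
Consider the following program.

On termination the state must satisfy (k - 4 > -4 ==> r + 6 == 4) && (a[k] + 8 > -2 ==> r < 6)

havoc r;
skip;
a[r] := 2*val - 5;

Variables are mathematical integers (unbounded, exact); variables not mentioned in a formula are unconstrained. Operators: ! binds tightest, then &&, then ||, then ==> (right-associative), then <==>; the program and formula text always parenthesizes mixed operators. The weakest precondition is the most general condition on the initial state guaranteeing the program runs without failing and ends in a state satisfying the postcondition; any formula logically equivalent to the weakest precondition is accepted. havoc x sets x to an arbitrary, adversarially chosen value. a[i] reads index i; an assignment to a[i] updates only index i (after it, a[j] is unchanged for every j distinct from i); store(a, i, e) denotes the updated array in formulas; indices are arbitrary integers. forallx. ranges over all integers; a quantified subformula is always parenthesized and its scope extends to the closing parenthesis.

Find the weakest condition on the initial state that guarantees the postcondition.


Working backward. After the program, the postcondition (k - 4 > -4 ==> r + 6 == 4) && (a[k] + 8 > -2 ==> r < 6) must hold; in canonical form it is (k > 0 ==> r == -2) && (a[k] > -10 ==> r < 6).
Before a[r] := 2*val - 5: (k > 0 ==> r == -2) && (store(a, r, 2*val - 5)[k] > -10 ==> r < 6)
Before skip: (k > 0 ==> r == -2) && (store(a, r, 2*val - 5)[k] > -10 ==> r < 6)
Before havoc r: forall r_1. ((k > 0 ==> r_1 == -2) && (store(a, r_1, 2*val - 5)[k] > -10 ==> r_1 < 6))
Answer: WP = forall r_1. ((k > 0 ==> r_1 == -2) && (store(a, r_1, 2*val - 5)[k] > -10 ==> r_1 < 6))


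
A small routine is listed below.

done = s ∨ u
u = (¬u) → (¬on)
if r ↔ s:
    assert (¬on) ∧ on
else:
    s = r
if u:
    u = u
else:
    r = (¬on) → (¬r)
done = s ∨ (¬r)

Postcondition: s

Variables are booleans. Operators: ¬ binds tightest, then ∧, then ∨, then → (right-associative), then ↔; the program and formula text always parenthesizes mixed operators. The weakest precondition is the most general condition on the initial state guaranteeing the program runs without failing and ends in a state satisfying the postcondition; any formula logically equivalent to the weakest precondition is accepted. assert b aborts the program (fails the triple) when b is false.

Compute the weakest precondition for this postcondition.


Working backward. After the program, s must hold.
Before done := s ∨ (¬r): s
Then branch requires s; else branch requires s.
Before the if: (u → s) ∧ ((¬u) → s)
Then branch requires false; else branch requires (u → r) ∧ ((¬u) → r).
Before the if: (¬(r ↔ s)) ∧ ((¬(r ↔ s)) → ((u → r) ∧ ((¬u) → r)))
Before u := (¬u) → (¬on): (¬(r ↔ s)) ∧ ((¬(r ↔ s)) → ((((¬u) → (¬on)) → r) ∧ ((¬((¬u) → (¬on))) → r)))
Before done := s ∨ u: (¬(r ↔ s)) ∧ ((¬(r ↔ s)) → ((((¬u) → (¬on)) → r) ∧ ((¬((¬u) → (¬on))) → r)))
Answer: WP = (¬(r ↔ s)) ∧ ((¬(r ↔ s)) → ((((¬u) → (¬on)) → r) ∧ ((¬((¬u) → (¬on))) → r)))


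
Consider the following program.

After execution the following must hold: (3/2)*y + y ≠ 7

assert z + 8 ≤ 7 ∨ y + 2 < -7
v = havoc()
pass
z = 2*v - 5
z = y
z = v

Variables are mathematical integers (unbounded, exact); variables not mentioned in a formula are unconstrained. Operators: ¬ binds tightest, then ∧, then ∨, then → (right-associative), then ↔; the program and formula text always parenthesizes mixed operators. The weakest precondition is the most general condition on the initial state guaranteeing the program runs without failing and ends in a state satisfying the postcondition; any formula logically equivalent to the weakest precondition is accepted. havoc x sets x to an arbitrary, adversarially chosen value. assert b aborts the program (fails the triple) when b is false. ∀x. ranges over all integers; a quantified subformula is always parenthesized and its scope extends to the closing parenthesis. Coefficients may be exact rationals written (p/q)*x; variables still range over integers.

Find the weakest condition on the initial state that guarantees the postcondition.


Working backward. After the program, the postcondition (3/2)*y + y ≠ 7 must hold; in canonical form it is (5/2)*y ≠ 7.
Before z := v: (5/2)*y ≠ 7
Before z := y: (5/2)*y ≠ 7
Before z := 2*v - 5: (5/2)*y ≠ 7
Before skip: (5/2)*y ≠ 7
Before havoc v: (5/2)*y ≠ 7
Before assert z + 8 ≤ 7 ∨ y + 2 < -7: (z ≤ -1 ∨ y < -9) ∧ (5/2)*y ≠ 7
Answer: WP = (z ≤ -1 ∨ y < -9) ∧ (5/2)*y ≠ 7


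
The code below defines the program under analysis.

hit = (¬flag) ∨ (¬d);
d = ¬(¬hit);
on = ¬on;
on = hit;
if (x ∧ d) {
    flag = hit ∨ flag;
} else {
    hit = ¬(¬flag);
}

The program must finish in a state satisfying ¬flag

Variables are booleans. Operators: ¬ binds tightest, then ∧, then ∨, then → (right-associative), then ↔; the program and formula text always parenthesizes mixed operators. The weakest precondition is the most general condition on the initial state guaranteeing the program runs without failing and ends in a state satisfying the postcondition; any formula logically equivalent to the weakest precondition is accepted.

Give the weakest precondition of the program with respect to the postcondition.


Working backward. After the program, ¬flag must hold.
Then branch requires ¬(hit ∨ flag); else branch requires ¬flag.
Before the if: ((x ∧ d) → (¬(hit ∨ flag))) ∧ ((¬(x ∧ d)) → (¬flag))
Before on := hit: ((x ∧ d) → (¬(hit ∨ flag))) ∧ ((¬(x ∧ d)) → (¬flag))
Before on := ¬on: ((x ∧ d) → (¬(hit ∨ flag))) ∧ ((¬(x ∧ d)) → (¬flag))
Before d := ¬(¬hit): ((x ∧ hit) → (¬(hit ∨ flag))) ∧ ((¬(x ∧ hit)) → (¬flag))
Before hit := (¬flag) ∨ (¬d): (¬(x ∧ ((¬flag) ∨ (¬d)))) ∧ ((¬(x ∧ ((¬flag) ∨ (¬d)))) → (¬flag))
Answer: WP = (¬(x ∧ ((¬flag) ∨ (¬d)))) ∧ ((¬(x ∧ ((¬flag) ∨ (¬d)))) → (¬flag))


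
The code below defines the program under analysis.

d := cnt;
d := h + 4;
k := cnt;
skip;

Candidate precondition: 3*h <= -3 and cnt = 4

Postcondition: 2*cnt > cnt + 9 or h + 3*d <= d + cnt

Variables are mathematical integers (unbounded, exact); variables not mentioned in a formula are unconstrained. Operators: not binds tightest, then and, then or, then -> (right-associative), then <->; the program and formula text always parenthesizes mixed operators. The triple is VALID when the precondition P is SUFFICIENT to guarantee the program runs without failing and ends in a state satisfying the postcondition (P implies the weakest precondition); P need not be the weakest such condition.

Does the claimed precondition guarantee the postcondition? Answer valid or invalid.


Working backward. After the program, the postcondition 2*cnt > cnt + 9 or h + 3*d <= d + cnt must hold; in canonical form it is cnt > 9 or 2*d + h <= cnt.
Before skip: cnt > 9 or 2*d + h <= cnt
Before k := cnt: cnt > 9 or 2*d + h <= cnt
Before d := h + 4: cnt > 9 or 3*h <= cnt - 8
Before d := cnt: cnt > 9 or 3*h <= cnt - 8
The weakest precondition is cnt > 9 or 3*h <= cnt - 8.
Check whether 3*h <= -3 and cnt = 4 implies it.
Countermodel: at the initial state cnt = 4, h = -1, the precondition holds but the weakest precondition fails.
Answer: invalid


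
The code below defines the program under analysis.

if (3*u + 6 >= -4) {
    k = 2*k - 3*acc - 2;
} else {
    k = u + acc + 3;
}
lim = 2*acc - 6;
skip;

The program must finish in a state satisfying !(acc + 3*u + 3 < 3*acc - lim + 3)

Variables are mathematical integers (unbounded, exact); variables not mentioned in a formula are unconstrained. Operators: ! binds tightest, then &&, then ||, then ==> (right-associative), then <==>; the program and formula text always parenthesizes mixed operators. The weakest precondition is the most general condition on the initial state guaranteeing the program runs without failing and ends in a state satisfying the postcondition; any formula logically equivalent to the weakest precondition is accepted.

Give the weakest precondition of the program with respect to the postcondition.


Working backward. After the program, the postcondition !(acc + 3*u + 3 < 3*acc - lim + 3) must hold; in canonical form it is !(lim + 3*u < 2*acc).
Before skip: !(lim + 3*u < 2*acc)
Before lim := 2*acc - 6: !(3*u < 6)
Then branch requires !(3*u < 6); else branch requires !(3*u < 6).
Before the if: (3*u >= -10 ==> (!(3*u < 6))) && ((!(3*u >= -10)) ==> (!(3*u < 6)))
Answer: WP = (3*u >= -10 ==> (!(3*u < 6))) && ((!(3*u >= -10)) ==> (!(3*u < 6)))


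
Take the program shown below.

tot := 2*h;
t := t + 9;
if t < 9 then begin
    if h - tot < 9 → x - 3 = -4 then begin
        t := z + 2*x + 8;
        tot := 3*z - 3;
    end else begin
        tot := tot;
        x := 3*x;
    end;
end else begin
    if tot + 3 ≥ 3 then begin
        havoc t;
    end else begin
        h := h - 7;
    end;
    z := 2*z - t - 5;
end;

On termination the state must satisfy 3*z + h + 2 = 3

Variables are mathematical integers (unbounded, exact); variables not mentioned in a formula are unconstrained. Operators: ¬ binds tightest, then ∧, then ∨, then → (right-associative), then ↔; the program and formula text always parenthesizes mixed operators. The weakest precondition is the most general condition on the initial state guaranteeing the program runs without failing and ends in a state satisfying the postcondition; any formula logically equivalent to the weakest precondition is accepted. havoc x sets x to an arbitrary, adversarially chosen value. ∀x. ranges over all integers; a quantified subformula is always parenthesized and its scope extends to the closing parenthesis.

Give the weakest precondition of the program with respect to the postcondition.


Working backward. After the program, the postcondition 3*z + h + 2 = 3 must hold; in canonical form it is h + 3*z = 1.
Then branch requires ((h < tot + 9 → x = -1) → h + 3*z = 1) ∧ ((¬(h < tot + 9 → x = -1)) → h + 3*z = 1); else branch requires (tot ≥ 0 → (∀t_1. h + 6*z = 3*t_1 + 16)) ∧ ((¬(tot ≥ 0)) → h + 6*z = 3*t + 23).
Before the if: (t < 9 → (((h < tot + 9 → x = -1) → h + 3*z = 1) ∧ ((¬(h < tot + 9 → x = -1)) → h + 3*z = 1))) ∧ ((¬(t < 9)) → ((tot ≥ 0 → (∀t_1. h + 6*z = 3*t_1 + 16)) ∧ ((¬(tot ≥ 0)) → h + 6*z = 3*t + 23)))
Before t := t + 9: (t < 0 → (((h < tot + 9 → x = -1) → h + 3*z = 1) ∧ ((¬(h < tot + 9 → x = -1)) → h + 3*z = 1))) ∧ ((¬(t < 0)) → ((tot ≥ 0 → (∀t_1. h + 6*z = 3*t_1 + 16)) ∧ ((¬(tot ≥ 0)) → h + 6*z = 3*t + 50)))
Before tot := 2*h: (t < 0 → (((h > -9 → x = -1) → h + 3*z = 1) ∧ ((¬(h > -9 → x = -1)) → h + 3*z = 1))) ∧ ((¬(t < 0)) → ((2*h ≥ 0 → (∀t_1. h + 6*z = 3*t_1 + 16)) ∧ ((¬(2*h ≥ 0)) → h + 6*z = 3*t + 50)))
Answer: WP = (t < 0 → (((h > -9 → x = -1) → h + 3*z = 1) ∧ ((¬(h > -9 → x = -1)) → h + 3*z = 1))) ∧ ((¬(t < 0)) → ((2*h ≥ 0 → (∀t_1. h + 6*z = 3*t_1 + 16)) ∧ ((¬(2*h ≥ 0)) → h + 6*z = 3*t + 50)))


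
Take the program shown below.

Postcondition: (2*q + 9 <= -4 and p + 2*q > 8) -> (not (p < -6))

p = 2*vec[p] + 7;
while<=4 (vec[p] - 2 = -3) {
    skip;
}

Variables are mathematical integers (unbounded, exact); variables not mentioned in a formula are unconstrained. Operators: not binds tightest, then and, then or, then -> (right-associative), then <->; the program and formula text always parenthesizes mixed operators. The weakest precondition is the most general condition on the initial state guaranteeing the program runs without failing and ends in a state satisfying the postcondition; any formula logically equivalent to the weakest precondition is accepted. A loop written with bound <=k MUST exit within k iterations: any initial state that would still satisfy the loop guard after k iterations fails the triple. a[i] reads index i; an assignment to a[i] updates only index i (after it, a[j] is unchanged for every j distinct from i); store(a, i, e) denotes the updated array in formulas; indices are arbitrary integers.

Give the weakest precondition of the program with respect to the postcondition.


Working backward. After the program, the postcondition (2*q + 9 <= -4 and p + 2*q > 8) -> (not (p < -6)) must hold; in canonical form it is (2*q <= -13 and p + 2*q > 8) -> (not (p < -6)).
Before the loop (bound <=4), unroll the exhaustion recursion (WP_0 = exit-now case; WP_j = one more guarded iteration, up to j = 4):
  WP_0: (not (vec[p] = -1)) and ((2*q <= -13 and p + 2*q > 8) -> (not (p < -6)))
  WP_1: (vec[p] = -1 -> ((not (vec[p] = -1)) and ((2*q <= -13 and p + 2*q > 8) -> (not (p < -6))))) and ((not (vec[p] = -1)) -> ((2*q <= -13 and p + 2*q > 8) -> (not (p < -6))))
  WP_2: (vec[p] = -1 -> ((vec[p] = -1 -> ((not (vec[p] = -1)) and ((2*q <= -13 and p + 2*q > 8) -> (not (p < -6))))) and ((not (vec[p] = -1)) -> ((2*q <= -13 and p + 2*q > 8) -> (not (p < -6)))))) and ((not (vec[p] = -1)) -> ((2*q <= -13 and p + 2*q > 8) -> (not (p < -6))))
  WP_3: (vec[p] = -1 -> ((vec[p] = -1 -> ((vec[p] = -1 -> ((not (vec[p] = -1)) and ((2*q <= -13 and p + 2*q > 8) -> (not (p < -6))))) and ((not (vec[p] = -1)) -> ((2*q <= -13 and p + 2*q > 8) -> (not (p < -6)))))) and ((not (vec[p] = -1)) -> ((2*q <= -13 and p + 2*q > 8) -> (not (p < -6)))))) and ((not (vec[p] = -1)) -> ((2*q <= -13 and p + 2*q > 8) -> (not (p < -6))))
  WP_4: (vec[p] = -1 -> ((vec[p] = -1 -> ((vec[p] = -1 -> ((vec[p] = -1 -> ((not (vec[p] = -1)) and ((2*q <= -13 and p + 2*q > 8) -> (not (p < -6))))) and ((not (vec[p] = -1)) -> ((2*q <= -13 and p + 2*q > 8) -> (not (p < -6)))))) and ((not (vec[p] = -1)) -> ((2*q <= -13 and p + 2*q > 8) -> (not (p < -6)))))) and ((not (vec[p] = -1)) -> ((2*q <= -13 and p + 2*q > 8) -> (not (p < -6)))))) and ((not (vec[p] = -1)) -> ((2*q <= -13 and p + 2*q > 8) -> (not (p < -6))))
So before the loop: (vec[p] = -1 -> ((vec[p] = -1 -> ((vec[p] = -1 -> ((vec[p] = -1 -> ((not (vec[p] = -1)) and ((2*q <= -13 and p + 2*q > 8) -> (not (p < -6))))) and ((not (vec[p] = -1)) -> ((2*q <= -13 and p + 2*q > 8) -> (not (p < -6)))))) and ((not (vec[p] = -1)) -> ((2*q <= -13 and p + 2*q > 8) -> (not (p < -6)))))) and ((not (vec[p] = -1)) -> ((2*q <= -13 and p + 2*q > 8) -> (not (p < -6)))))) and ((not (vec[p] = -1)) -> ((2*q <= -13 and p + 2*q > 8) -> (not (p < -6))))
Before p := 2*vec[p] + 7: (vec[2*vec[p] + 7] = -1 -> ((vec[2*vec[p] + 7] = -1 -> ((vec[2*vec[p] + 7] = -1 -> ((vec[2*vec[p] + 7] = -1 -> ((not (vec[2*vec[p] + 7] = -1)) and ((2*q <= -13 and 2*vec[p] + 2*q > 1) -> (not (2*vec[p] < -13))))) and ((not (vec[2*vec[p] + 7] = -1)) -> ((2*q <= -13 and 2*vec[p] + 2*q > 1) -> (not (2*vec[p] < -13)))))) and ((not (vec[2*vec[p] + 7] = -1)) -> ((2*q <= -13 and 2*vec[p] + 2*q > 1) -> (not (2*vec[p] < -13)))))) and ((not (vec[2*vec[p] + 7] = -1)) -> ((2*q <= -13 and 2*vec[p] + 2*q > 1) -> (not (2*vec[p] < -13)))))) and ((not (vec[2*vec[p] + 7] = -1)) -> ((2*q <= -13 and 2*vec[p] + 2*q > 1) -> (not (2*vec[p] < -13))))
Answer: WP = (vec[2*vec[p] + 7] = -1 -> ((vec[2*vec[p] + 7] = -1 -> ((vec[2*vec[p] + 7] = -1 -> ((vec[2*vec[p] + 7] = -1 -> ((not (vec[2*vec[p] + 7] = -1)) and ((2*q <= -13 and 2*vec[p] + 2*q > 1) -> (not (2*vec[p] < -13))))) and ((not (vec[2*vec[p] + 7] = -1)) -> ((2*q <= -13 and 2*vec[p] + 2*q > 1) -> (not (2*vec[p] < -13)))))) and ((not (vec[2*vec[p] + 7] = -1)) -> ((2*q <= -13 and 2*vec[p] + 2*q > 1) -> (not (2*vec[p] < -13)))))) and ((not (vec[2*vec[p] + 7] = -1)) -> ((2*q <= -13 and 2*vec[p] + 2*q > 1) -> (not (2*vec[p] < -13)))))) and ((not (vec[2*vec[p] + 7] = -1)) -> ((2*q <= -13 and 2*vec[p] + 2*q > 1) -> (not (2*vec[p] < -13))))


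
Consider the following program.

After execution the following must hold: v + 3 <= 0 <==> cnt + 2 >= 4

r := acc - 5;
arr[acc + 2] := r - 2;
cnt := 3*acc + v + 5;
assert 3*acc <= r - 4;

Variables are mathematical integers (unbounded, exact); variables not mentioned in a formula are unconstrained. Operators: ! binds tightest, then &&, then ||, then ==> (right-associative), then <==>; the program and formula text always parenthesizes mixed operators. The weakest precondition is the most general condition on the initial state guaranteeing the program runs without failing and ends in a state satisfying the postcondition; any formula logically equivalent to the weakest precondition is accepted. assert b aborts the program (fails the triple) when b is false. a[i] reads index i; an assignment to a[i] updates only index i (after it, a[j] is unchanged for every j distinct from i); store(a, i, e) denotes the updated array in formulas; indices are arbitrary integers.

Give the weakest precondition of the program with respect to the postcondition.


Working backward. After the program, the postcondition v + 3 <= 0 <==> cnt + 2 >= 4 must hold; in canonical form it is v <= -3 <==> cnt >= 2.
Before assert 3*acc <= r - 4: 3*acc <= r - 4 && (v <= -3 <==> cnt >= 2)
Before cnt := 3*acc + v + 5: 3*acc <= r - 4 && (v <= -3 <==> 3*acc + v >= -3)
Before arr[acc + 2] := r - 2: 3*acc <= r - 4 && (v <= -3 <==> 3*acc + v >= -3)
Before r := acc - 5: 2*acc <= -9 && (v <= -3 <==> 3*acc + v >= -3)
Answer: WP = 2*acc <= -9 && (v <= -3 <==> 3*acc + v >= -3)


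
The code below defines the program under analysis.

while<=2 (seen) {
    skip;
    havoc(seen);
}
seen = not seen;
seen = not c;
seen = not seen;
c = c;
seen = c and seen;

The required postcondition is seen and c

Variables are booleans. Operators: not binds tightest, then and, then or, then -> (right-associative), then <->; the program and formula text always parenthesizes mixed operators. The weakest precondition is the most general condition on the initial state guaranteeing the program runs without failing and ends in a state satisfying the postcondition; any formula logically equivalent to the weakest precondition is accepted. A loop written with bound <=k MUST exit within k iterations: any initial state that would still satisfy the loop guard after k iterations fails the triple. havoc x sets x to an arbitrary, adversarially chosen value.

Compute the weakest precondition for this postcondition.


Working backward. After the program, seen and c must hold.
Before seen := c and seen: c and seen
Before c := c: c and seen
Before seen := not seen: c and (not seen)
Before seen := not c: c
Before seen := not seen: c
Before the loop (bound <=2), unroll the exhaustion recursion (WP_0 = exit-now case; WP_j = one more guarded iteration, up to j = 2):
  WP_0: (not seen) and c
  WP_1: (not seen) and ((not seen) -> c)
  WP_2: (not seen) and ((not seen) -> c)
So before the loop: (not seen) and ((not seen) -> c)
Answer: WP = (not seen) and ((not seen) -> c)


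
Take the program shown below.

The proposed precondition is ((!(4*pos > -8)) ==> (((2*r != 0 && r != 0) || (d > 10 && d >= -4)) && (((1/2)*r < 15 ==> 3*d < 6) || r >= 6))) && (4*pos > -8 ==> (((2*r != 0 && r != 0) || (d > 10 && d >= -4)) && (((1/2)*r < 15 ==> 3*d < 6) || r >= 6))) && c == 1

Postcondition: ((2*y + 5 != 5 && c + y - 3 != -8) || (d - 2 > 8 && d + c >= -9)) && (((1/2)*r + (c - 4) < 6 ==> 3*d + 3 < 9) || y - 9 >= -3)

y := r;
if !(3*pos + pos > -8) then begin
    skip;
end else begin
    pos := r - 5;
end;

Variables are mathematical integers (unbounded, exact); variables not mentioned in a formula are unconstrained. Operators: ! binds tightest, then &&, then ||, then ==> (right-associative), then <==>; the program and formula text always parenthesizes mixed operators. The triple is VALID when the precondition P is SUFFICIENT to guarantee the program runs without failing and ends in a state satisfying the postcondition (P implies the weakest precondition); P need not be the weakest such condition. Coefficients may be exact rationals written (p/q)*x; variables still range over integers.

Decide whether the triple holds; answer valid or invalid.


Working backward. After the program, the postcondition ((2*y + 5 != 5 && c + y - 3 != -8) || (d - 2 > 8 && d + c >= -9)) && (((1/2)*r + (c - 4) < 6 ==> 3*d + 3 < 9) || y - 9 >= -3) must hold; in canonical form it is ((2*y != 0 && c + y != -5) || (d > 10 && c + d >= -9)) && ((c + (1/2)*r < 10 ==> 3*d < 6) || y >= 6).
Then branch requires ((2*y != 0 && c + y != -5) || (d > 10 && c + d >= -9)) && ((c + (1/2)*r < 10 ==> 3*d < 6) || y >= 6); else branch requires ((2*y != 0 && c + y != -5) || (d > 10 && c + d >= -9)) && ((c + (1/2)*r < 10 ==> 3*d < 6) || y >= 6).
Before the if: ((!(4*pos > -8)) ==> (((2*y != 0 && c + y != -5) || (d > 10 && c + d >= -9)) && ((c + (1/2)*r < 10 ==> 3*d < 6) || y >= 6))) && (4*pos > -8 ==> (((2*y != 0 && c + y != -5) || (d > 10 && c + d >= -9)) && ((c + (1/2)*r < 10 ==> 3*d < 6) || y >= 6)))
Before y := r: ((!(4*pos > -8)) ==> (((2*r != 0 && c + r != -5) || (d > 10 && c + d >= -9)) && ((c + (1/2)*r < 10 ==> 3*d < 6) || r >= 6))) && (4*pos > -8 ==> (((2*r != 0 && c + r != -5) || (d > 10 && c + d >= -9)) && ((c + (1/2)*r < 10 ==> 3*d < 6) || r >= 6)))
The weakest precondition is ((!(4*pos > -8)) ==> (((2*r != 0 && c + r != -5) || (d > 10 && c + d >= -9)) && ((c + (1/2)*r < 10 ==> 3*d < 6) || r >= 6))) && (4*pos > -8 ==> (((2*r != 0 && c + r != -5) || (d > 10 && c + d >= -9)) && ((c + (1/2)*r < 10 ==> 3*d < 6) || r >= 6))).
Check whether ((!(4*pos > -8)) ==> (((2*r != 0 && r != 0) || (d > 10 && d >= -4)) && (((1/2)*r < 15 ==> 3*d < 6) || r >= 6))) && (4*pos > -8 ==> (((2*r != 0 && r != 0) || (d > 10 && d >= -4)) && (((1/2)*r < 15 ==> 3*d < 6) || r >= 6))) && c == 1 implies it.
Countermodel: at the initial state c = 1, d = 0, pos = -2, r = -6, the precondition holds but the weakest precondition fails.
Answer: invalid


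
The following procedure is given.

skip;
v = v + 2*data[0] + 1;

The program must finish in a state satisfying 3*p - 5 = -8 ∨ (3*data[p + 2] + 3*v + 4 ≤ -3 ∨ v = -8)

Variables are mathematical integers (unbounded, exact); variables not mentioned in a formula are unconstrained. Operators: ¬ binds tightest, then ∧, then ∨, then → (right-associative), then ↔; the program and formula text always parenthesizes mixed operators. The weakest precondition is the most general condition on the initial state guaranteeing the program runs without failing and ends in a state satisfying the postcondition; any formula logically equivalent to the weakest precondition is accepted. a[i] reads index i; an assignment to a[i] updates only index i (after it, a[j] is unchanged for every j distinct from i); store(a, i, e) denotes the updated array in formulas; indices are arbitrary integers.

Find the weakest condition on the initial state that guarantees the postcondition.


Working backward. After the program, the postcondition 3*p - 5 = -8 ∨ (3*data[p + 2] + 3*v + 4 ≤ -3 ∨ v = -8) must hold; in canonical form it is 3*p = -3 ∨ 3*data[p + 2] + 3*v ≤ -7 ∨ v = -8.
Before v := v + 2*data[0] + 1: 3*p = -3 ∨ 3*data[p + 2] + 6*data[0] + 3*v ≤ -10 ∨ 2*data[0] + v = -9
Before skip: 3*p = -3 ∨ 3*data[p + 2] + 6*data[0] + 3*v ≤ -10 ∨ 2*data[0] + v = -9
Answer: WP = 3*p = -3 ∨ 3*data[p + 2] + 6*data[0] + 3*v ≤ -10 ∨ 2*data[0] + v = -9


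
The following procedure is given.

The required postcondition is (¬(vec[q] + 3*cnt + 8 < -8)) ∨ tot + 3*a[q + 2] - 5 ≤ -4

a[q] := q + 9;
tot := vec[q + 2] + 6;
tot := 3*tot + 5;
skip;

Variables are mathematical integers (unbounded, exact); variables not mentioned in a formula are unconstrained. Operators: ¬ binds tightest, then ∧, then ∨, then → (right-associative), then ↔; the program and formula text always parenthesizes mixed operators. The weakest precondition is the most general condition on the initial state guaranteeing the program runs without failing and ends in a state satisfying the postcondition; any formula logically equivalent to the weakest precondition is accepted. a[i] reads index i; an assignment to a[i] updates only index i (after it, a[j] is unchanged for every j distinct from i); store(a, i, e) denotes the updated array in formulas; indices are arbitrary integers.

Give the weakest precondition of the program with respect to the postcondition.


Working backward. After the program, the postcondition (¬(vec[q] + 3*cnt + 8 < -8)) ∨ tot + 3*a[q + 2] - 5 ≤ -4 must hold; in canonical form it is (¬(vec[q] + 3*cnt < -16)) ∨ 3*a[q + 2] + tot ≤ 1.
Before skip: (¬(vec[q] + 3*cnt < -16)) ∨ 3*a[q + 2] + tot ≤ 1
Before tot := 3*tot + 5: (¬(vec[q] + 3*cnt < -16)) ∨ 3*a[q + 2] + 3*tot ≤ -4
Before tot := vec[q + 2] + 6: (¬(vec[q] + 3*cnt < -16)) ∨ 3*a[q + 2] + 3*vec[q + 2] ≤ -22
Before a[q] := q + 9: (¬(vec[q] + 3*cnt < -16)) ∨ 3*vec[q + 2] + 3*store(a, q, q + 9)[q + 2] ≤ -22
Answer: WP = (¬(vec[q] + 3*cnt < -16)) ∨ 3*vec[q + 2] + 3*store(a, q, q + 9)[q + 2] ≤ -22
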